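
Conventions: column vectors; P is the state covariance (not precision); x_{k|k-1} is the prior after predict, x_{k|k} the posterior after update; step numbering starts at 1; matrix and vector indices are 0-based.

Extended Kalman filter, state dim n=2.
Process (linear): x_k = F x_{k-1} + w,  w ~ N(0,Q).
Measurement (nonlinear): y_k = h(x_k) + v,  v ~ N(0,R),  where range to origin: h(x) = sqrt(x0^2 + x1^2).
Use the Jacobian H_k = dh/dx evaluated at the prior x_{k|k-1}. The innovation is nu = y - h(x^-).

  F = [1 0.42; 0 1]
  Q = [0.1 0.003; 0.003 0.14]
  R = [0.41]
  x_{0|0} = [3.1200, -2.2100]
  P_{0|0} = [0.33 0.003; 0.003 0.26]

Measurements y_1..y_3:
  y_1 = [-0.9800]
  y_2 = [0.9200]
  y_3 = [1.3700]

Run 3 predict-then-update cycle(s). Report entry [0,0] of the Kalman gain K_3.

step 1: x^-=[2.1918, -2.2100]  P^-=[0.4784 0.1152; 0.1152 0.4000]  H_jac=[0.7042 -0.7100]  S=[0.7337]  K=[0.3477; -0.2765]  nu=[-4.0926]  x^+=[0.7690, -1.0782]  P^+=[0.3897 0.1857; 0.1857 0.3439]
step 2: x^-=[0.3161, -1.0782]  P^-=[0.7064 0.3332; 0.3332 0.4839]  H_jac=[0.2813 -0.9596]  S=[0.7316]  K=[-0.1654; -0.5066]  nu=[-0.2036]  x^+=[0.3498, -0.9751]  P^+=[0.6864 0.2719; 0.2719 0.2961]
step 3: x^-=[-0.0598, -0.9751]  P^-=[1.0670 0.3993; 0.3993 0.4361]  H_jac=[-0.0612 -0.9981]  S=[0.8973]  K=[-0.5169; -0.5124]  nu=[0.3931]  x^+=[-0.2629, -1.1765]  P^+=[0.8273 0.1616; 0.1616 0.2006]

K[0,0] = -0.5169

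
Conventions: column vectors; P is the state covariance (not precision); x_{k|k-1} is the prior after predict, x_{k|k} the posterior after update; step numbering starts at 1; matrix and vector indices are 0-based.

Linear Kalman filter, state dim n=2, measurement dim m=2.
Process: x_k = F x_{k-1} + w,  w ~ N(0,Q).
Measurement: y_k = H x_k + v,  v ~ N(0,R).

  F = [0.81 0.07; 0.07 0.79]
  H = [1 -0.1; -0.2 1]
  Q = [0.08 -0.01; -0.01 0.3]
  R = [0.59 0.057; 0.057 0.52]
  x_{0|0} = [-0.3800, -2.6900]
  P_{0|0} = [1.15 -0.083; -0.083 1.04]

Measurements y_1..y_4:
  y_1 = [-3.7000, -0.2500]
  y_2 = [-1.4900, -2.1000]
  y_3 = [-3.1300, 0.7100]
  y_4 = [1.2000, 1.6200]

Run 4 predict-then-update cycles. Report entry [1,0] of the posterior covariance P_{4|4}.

P_post[1,0] = 0.0462

step 1: x^-=[-0.4961, -2.1517]  P^-=[0.8302 0.0592; 0.0592 0.9455]  S=[1.4178 -0.1432; -0.1432 1.4750]  K=[0.5797 -0.0161; 0.0394 0.6368]  nu=[-3.4191, 1.8025]  x^+=[-2.5074, -1.1385]  P^+=[0.3506 0.0948; 0.0948 0.3523]
step 2: x^-=[-2.1107, -1.0750]  P^-=[0.3225 0.0905; 0.0905 0.5321]  S=[0.8997 0.0316; 0.0316 1.0288]  K=[0.3479 0.0146; 0.0239 0.4989]  nu=[0.5132, -1.4472]  x^+=[-1.9532, -1.7846]  P^+=[0.2131 0.0700; 0.0700 0.2748]
step 3: x^-=[-1.7070, -1.5466]  P^-=[0.2291 0.0624; 0.0624 0.4803]  S=[0.8114 0.0268; 0.0268 0.9845]  K=[0.2743 0.0094; 0.0020 0.4751]  nu=[-1.5776, 1.9152]  x^+=[-2.1218, -0.6399]  P^+=[0.1678 0.0541; 0.0541 0.2580]
step 4: x^-=[-1.7635, -0.6540]  P^-=[0.1975 0.0487; 0.0487 0.4678]  S=[0.7824 0.0203; 0.0203 0.9763]  K=[0.2461 0.0042; -0.0098 0.4694]  nu=[2.8981, 1.9213]  x^+=[-1.0422, 0.2195]  P^+=[0.1501 0.0462; 0.0462 0.2528]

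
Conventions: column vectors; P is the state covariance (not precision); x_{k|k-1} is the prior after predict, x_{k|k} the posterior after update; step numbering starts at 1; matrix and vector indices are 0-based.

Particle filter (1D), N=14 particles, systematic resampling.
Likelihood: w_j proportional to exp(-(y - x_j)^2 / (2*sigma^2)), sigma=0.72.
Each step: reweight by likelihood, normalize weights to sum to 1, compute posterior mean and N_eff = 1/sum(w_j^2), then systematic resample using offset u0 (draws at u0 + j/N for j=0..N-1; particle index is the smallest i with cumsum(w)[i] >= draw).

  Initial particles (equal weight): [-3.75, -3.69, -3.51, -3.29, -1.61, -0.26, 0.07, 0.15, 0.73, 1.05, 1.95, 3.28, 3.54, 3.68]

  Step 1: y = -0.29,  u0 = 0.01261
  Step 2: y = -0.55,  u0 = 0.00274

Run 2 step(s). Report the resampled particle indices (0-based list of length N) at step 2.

step 1: w=[0.0000, 0.0000, 0.0000, 0.0000, 0.0540, 0.2897, 0.2558, 0.2405, 0.1063, 0.0513, 0.0023, 0.0000, 0.0000, 0.0000]  mean=0.0274  Neff=4.4629  idx=[4, 5, 5, 5, 5, 6, 6, 6, 6, 7, 7, 7, 8, 8]
step 2: w=[0.0373, 0.1017, 0.1017, 0.1017, 0.1017, 0.0761, 0.0761, 0.0761, 0.0761, 0.0687, 0.0687, 0.0687, 0.0227, 0.0227]  mean=-0.0804  Neff=12.3292  idx=[0, 1, 2, 2, 3, 4, 4, 5, 6, 7, 8, 9, 10, 11]

resampled_idx = [0, 1, 2, 2, 3, 4, 4, 5, 6, 7, 8, 9, 10, 11]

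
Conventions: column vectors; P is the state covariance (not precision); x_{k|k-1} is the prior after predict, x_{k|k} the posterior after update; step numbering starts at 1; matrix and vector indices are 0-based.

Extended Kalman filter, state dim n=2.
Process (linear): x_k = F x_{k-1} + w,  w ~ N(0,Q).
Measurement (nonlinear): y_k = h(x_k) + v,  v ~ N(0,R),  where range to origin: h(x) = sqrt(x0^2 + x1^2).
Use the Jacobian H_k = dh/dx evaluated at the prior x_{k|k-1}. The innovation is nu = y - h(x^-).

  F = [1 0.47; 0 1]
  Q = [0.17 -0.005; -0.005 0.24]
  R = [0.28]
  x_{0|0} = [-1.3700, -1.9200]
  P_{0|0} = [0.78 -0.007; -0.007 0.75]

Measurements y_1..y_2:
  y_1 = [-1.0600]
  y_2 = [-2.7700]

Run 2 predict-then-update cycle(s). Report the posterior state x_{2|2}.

step 1: x^-=[-2.2724, -1.9200]  P^-=[1.1091 0.3405; 0.3405 0.9900]  H_jac=[-0.7639 -0.6454]  S=[1.6752]  K=[-0.6369; -0.5367]  nu=[-4.0349]  x^+=[0.2974, 0.2454]  P^+=[0.4296 -0.2321; -0.2321 0.5075]
step 2: x^-=[0.4128, 0.2454]  P^-=[0.4935 0.0014; 0.0014 0.7475]  H_jac=[0.8596 0.5110]  S=[0.8411]  K=[0.5052; 0.4556]  nu=[-3.2502]  x^+=[-1.2293, -1.2355]  P^+=[0.2788 -0.1922; -0.1922 0.5729]

x_post = [-1.2293, -1.2355]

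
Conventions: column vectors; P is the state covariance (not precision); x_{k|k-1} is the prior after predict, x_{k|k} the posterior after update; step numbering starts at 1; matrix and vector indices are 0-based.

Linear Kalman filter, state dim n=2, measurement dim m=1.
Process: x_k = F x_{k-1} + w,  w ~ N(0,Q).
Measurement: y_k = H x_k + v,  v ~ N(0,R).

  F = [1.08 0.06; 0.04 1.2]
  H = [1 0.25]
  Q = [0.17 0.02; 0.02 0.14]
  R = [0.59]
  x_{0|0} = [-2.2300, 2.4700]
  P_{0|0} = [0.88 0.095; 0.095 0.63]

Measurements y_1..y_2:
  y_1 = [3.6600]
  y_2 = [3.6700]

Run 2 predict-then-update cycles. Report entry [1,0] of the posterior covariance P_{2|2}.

step 1: x^-=[-2.2602, 2.8748]  P^-=[1.2110 0.2267; 0.2267 1.0577]  S=[1.9805]  K=[0.6401; 0.2480]  nu=[5.2015]  x^+=[1.0692, 4.1648]  P^+=[0.3996 -0.0877; -0.0877 0.9359]
step 2: x^-=[1.4047, 5.0405]  P^-=[0.6281 -0.0092; -0.0092 1.4800]  S=[1.3060]  K=[0.4792; 0.2763]  nu=[1.0052]  x^+=[1.8863, 5.3182]  P^+=[0.3282 -0.1821; -0.1821 1.3803]

P_post[1,0] = -0.1821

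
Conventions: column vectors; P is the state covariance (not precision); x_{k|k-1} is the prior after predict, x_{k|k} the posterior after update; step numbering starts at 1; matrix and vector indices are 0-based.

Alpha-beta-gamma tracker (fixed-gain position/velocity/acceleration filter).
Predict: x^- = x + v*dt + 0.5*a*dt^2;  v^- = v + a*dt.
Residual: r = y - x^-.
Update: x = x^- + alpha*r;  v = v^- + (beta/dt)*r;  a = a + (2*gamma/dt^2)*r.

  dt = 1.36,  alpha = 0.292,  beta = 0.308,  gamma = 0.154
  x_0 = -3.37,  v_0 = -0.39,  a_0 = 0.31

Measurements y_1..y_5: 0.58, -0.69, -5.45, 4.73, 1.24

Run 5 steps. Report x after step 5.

step 1: x_pred=-3.6137  r=4.1937  x^+=-2.3891  v^+=0.9814  a^+=1.0083
step 2: x_pred=-0.1220  r=-0.5680  x^+=-0.2878  v^+=2.2241  a^+=0.9138
step 3: x_pred=3.5819  r=-9.0319  x^+=0.9446  v^+=1.4213  a^+=-0.5903
step 4: x_pred=2.3317  r=2.3983  x^+=3.0320  v^+=1.1617  a^+=-0.1909
step 5: x_pred=4.4354  r=-3.1954  x^+=3.5023  v^+=0.1784  a^+=-0.7230

x_post = 3.5023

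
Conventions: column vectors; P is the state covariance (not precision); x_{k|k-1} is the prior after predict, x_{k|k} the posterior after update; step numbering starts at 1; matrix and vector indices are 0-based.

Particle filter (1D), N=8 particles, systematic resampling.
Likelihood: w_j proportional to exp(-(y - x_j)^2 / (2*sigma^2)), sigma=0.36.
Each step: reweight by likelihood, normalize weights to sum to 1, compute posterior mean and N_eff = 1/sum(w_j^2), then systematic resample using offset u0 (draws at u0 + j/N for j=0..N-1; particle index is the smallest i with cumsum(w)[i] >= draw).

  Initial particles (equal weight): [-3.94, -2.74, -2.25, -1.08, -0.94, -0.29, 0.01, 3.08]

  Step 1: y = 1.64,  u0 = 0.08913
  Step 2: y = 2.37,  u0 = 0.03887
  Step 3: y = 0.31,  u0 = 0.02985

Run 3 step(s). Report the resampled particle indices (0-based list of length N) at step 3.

resampled_idx = [0, 1, 2, 3, 4, 5, 6, 7]

step 1: w=[0.0000, 0.0000, 0.0000, 0.0000, 0.0000, 0.0015, 0.0952, 0.9033]  mean=2.7826  Neff=1.2121  idx=[6, 7, 7, 7, 7, 7, 7, 7]
step 2: w=[0.0000, 0.1429, 0.1429, 0.1429, 0.1429, 0.1429, 0.1429, 0.1429]  mean=3.0800  Neff=7.0000  idx=[1, 2, 3, 3, 4, 5, 6, 7]
step 3: w=[0.1250, 0.1250, 0.1250, 0.1250, 0.1250, 0.1250, 0.1250, 0.1250]  mean=3.0800  Neff=8.0000  idx=[0, 1, 2, 3, 4, 5, 6, 7]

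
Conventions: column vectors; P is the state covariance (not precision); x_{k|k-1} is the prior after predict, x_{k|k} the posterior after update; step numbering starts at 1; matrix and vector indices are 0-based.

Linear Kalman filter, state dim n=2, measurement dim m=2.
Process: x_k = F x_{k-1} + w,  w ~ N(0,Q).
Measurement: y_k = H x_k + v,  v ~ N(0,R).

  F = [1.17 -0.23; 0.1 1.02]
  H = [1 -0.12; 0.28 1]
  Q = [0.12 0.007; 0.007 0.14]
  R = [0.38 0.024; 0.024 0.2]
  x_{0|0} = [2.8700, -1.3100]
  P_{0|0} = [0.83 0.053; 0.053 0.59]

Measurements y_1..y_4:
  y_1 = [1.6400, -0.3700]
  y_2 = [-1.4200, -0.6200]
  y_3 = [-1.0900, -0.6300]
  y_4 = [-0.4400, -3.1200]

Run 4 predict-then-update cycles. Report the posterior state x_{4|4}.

x_post = [-0.7204, -1.8537]

step 1: x^-=[3.6592, -1.0492]  P^-=[1.2589 0.0277; 0.0277 0.7729]  S=[1.6433 0.3105; 0.3105 1.0872]  K=[0.7378 0.1390; -0.1853 0.7710]  nu=[-2.1451, -0.3454]  x^+=[2.0286, -0.9181]  P^+=[0.2797 -0.0328; -0.0328 0.1589]
step 2: x^-=[2.5847, -0.7336]  P^-=[0.5290 -0.0360; -0.0360 0.3015]  S=[0.9220 0.1012; 0.1012 0.5228]  K=[0.5670 0.1048; -0.1424 0.5850]  nu=[-4.0927, -0.6101]  x^+=[0.2004, -0.5075]  P^+=[0.2149 -0.0256; -0.0256 0.1207]
step 3: x^-=[0.3511, -0.4976]  P^-=[0.4343 -0.0262; -0.0262 0.2625]  S=[0.8244 0.0888; 0.0888 0.4820]  K=[0.5196 0.1023; -0.1296 0.5534]  nu=[-1.5008, -0.2307]  x^+=[-0.4524, -0.4308]  P^+=[0.1972 -0.0223; -0.0223 0.1138]
step 4: x^-=[-0.4302, -0.4847]  P^-=[0.4080 -0.0227; -0.0227 0.2558]  S=[0.7972 0.0856; 0.0856 0.4751]  K=[0.5043 0.1018; -0.1258 0.5478]  nu=[-0.0680, -2.5149]  x^+=[-0.7204, -1.8537]  P^+=[0.1916 -0.0212; -0.0212 0.1125]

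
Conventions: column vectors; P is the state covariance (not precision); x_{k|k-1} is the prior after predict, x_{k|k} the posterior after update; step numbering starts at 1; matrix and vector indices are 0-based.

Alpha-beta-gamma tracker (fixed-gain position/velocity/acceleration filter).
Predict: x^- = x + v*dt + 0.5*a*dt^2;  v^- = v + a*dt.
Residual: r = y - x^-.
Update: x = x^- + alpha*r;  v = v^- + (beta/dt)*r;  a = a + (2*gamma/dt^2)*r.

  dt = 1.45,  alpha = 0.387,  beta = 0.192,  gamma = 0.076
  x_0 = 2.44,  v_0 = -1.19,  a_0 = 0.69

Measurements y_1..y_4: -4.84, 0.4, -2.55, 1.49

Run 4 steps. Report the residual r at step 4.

resid = 2.7269

step 1: x_pred=1.4399  r=-6.2799  x^+=-0.9904  v^+=-1.0210  a^+=0.2360
step 2: x_pred=-2.2229  r=2.6229  x^+=-1.2078  v^+=-0.3315  a^+=0.4256
step 3: x_pred=-1.2411  r=-1.3089  x^+=-1.7477  v^+=0.1123  a^+=0.3310
step 4: x_pred=-1.2369  r=2.7269  x^+=-0.1816  v^+=0.9533  a^+=0.5281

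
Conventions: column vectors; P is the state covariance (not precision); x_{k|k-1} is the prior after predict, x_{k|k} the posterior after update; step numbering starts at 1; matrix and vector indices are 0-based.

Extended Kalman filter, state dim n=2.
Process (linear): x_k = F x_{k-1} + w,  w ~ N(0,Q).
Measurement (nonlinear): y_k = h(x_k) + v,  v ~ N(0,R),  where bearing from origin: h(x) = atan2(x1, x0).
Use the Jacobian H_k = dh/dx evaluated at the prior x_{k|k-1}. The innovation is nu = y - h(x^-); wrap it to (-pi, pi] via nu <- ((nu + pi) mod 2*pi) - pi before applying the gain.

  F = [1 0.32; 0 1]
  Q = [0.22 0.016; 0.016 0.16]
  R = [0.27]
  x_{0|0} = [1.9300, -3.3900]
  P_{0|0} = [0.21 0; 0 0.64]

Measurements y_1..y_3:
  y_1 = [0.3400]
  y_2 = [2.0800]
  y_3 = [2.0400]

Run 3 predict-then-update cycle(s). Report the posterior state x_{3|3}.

step 1: x^-=[0.8452, -3.3900]  P^-=[0.4955 0.2208; 0.2208 0.8000]  H_jac=[0.2777 0.0692]  S=[0.3205]  K=[0.4770; 0.3641]  nu=[1.6665]  x^+=[1.6401, -2.7832]  P^+=[0.4226 0.1651; 0.1651 0.7575]
step 2: x^-=[0.7495, -2.7832]  P^-=[0.8258 0.4235; 0.4235 0.9175]  H_jac=[0.3350 0.0902]  S=[0.3957]  K=[0.7956; 0.5677]  nu=[-2.8954]  x^+=[-1.5542, -4.4269]  P^+=[0.5753 0.2448; 0.2448 0.7900]
step 3: x^-=[-2.9708, -4.4269]  P^-=[1.0329 0.5136; 0.5136 0.9500]  H_jac=[0.1558 -0.1045]  S=[0.2887]  K=[0.3713; -0.0669]  nu=[-2.0813]  x^+=[-3.7435, -4.2877]  P^+=[0.9931 0.5207; 0.5207 0.9487]

x_post = [-3.7435, -4.2877]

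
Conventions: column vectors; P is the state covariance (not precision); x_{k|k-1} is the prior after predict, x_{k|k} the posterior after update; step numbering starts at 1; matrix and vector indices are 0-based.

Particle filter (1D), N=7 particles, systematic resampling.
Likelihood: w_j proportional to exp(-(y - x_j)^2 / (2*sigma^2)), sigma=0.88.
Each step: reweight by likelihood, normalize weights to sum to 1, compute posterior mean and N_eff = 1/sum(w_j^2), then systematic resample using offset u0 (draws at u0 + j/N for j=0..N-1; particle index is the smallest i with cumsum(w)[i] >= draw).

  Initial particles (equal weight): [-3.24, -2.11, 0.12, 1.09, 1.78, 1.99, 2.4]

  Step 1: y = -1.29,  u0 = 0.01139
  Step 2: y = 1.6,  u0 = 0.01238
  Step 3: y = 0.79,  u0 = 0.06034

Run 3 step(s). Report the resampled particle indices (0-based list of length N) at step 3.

step 1: w=[0.0826, 0.6230, 0.2664, 0.0248, 0.0022, 0.0009, 0.0001]  mean=-1.5169  Neff=2.1436  idx=[0, 1, 1, 1, 1, 2, 2]
step 2: w=[0.0000, 0.0003, 0.0003, 0.0003, 0.0003, 0.4994, 0.4994]  mean=0.1175  Neff=2.0046  idx=[5, 5, 5, 5, 6, 6, 6]
step 3: w=[0.1429, 0.1429, 0.1429, 0.1429, 0.1429, 0.1429, 0.1429]  mean=0.1200  Neff=7.0000  idx=[0, 1, 2, 3, 4, 5, 6]

resampled_idx = [0, 1, 2, 3, 4, 5, 6]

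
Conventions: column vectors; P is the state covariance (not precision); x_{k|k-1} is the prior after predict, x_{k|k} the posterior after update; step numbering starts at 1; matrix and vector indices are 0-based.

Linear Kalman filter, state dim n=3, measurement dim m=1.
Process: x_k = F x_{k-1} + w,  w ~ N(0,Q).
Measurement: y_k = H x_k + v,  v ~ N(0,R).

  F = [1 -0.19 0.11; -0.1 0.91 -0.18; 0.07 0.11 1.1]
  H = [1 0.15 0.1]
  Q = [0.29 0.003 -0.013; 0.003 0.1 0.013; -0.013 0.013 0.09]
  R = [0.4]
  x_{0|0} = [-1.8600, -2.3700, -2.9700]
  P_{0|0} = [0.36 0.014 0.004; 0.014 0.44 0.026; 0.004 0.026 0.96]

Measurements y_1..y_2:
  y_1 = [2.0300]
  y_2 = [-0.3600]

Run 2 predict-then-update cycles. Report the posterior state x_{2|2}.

x_post = [0.4532, -0.9613, -3.3255]

step 1: x^-=[-1.7364, -1.4361, -3.6579]  P^-=[0.6720 -0.1124 0.1198; -0.1124 0.4881 -0.1098; 0.1198 -0.1098 1.2658]  S=[1.0826]  K=[0.6162; -0.0463; 0.2124]  nu=[4.3476]  x^+=[0.9427, -1.6373, -2.7345]  P^+=[0.2609 -0.0815 -0.0219; -0.0815 0.4858 -0.0992; -0.0219 -0.0992 1.2170]
step 2: x^-=[0.9530, -1.0920, -3.1220]  P^-=[0.6135 -0.2160 0.1298; -0.2160 0.5909 -0.2801; 0.1298 -0.2801 1.5411]  S=[0.9949]  K=[0.5971; -0.1562; 0.2431]  nu=[-0.8370]  x^+=[0.4532, -0.9613, -3.3255]  P^+=[0.2588 -0.1232 -0.0146; -0.1232 0.5666 -0.2423; -0.0146 -0.2423 1.4823]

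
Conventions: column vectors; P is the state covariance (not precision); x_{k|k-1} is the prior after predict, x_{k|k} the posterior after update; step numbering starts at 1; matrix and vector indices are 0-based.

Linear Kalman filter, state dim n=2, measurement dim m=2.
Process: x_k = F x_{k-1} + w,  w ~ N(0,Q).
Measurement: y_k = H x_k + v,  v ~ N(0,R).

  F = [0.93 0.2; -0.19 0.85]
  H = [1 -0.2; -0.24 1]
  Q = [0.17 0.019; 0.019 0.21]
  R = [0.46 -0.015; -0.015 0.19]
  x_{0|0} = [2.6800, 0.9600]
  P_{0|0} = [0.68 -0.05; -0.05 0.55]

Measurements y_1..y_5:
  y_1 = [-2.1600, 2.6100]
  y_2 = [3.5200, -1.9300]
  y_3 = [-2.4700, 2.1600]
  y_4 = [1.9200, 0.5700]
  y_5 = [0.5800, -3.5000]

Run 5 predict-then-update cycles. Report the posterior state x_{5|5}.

step 1: x^-=[2.6844, 0.3068]  P^-=[0.7615 -0.0453; -0.0453 0.6481]  S=[1.2656 -0.3748; -0.3748 0.9037]  K=[0.6090 0.0002; 0.0887 0.7660]  nu=[-4.7830, 2.9475]  x^+=[-0.2276, 2.1403]  P^+=[0.2923 0.0611; 0.0611 0.1589]
step 2: x^-=[0.2164, 1.8625]  P^-=[0.4519 0.0403; 0.0403 0.3156]  S=[0.9084 -0.1443; -0.1443 0.5123]  K=[0.4894 0.0048; 0.0730 0.6178]  nu=[3.6761, -3.7406]  x^+=[1.9973, -0.1798]  P^+=[0.2350 0.0500; 0.0500 0.1283]
step 3: x^-=[1.8215, -0.5323]  P^-=[0.3970 0.0369; 0.0369 0.2950]  S=[0.8541 -0.1306; -0.1306 0.4902]  K=[0.4566 0.0026; 0.0661 0.6014]  nu=[-4.3979, 3.1294]  x^+=[-0.1786, 1.0591]  P^+=[0.2193 0.0463; 0.0463 0.1244]
step 4: x^-=[0.0457, 0.9342]  P^-=[0.3818 0.0362; 0.0362 0.2928]  S=[0.8390 -0.1273; -0.1273 0.4874]  K=[0.4469 0.0030; 0.0643 0.5997]  nu=[2.0611, -0.3532]  x^+=[0.9657, 0.8549]  P^+=[0.2146 0.0454; 0.0454 0.1239]
step 5: x^-=[1.0691, 0.5432]  P^-=[0.3774 0.0363; 0.0363 0.2926]  S=[0.8346 -0.1261; -0.1261 0.4869]  K=[0.4440 0.0034; 0.0639 0.5996]  nu=[-0.3805, -3.7866]  x^+=[0.8871, -1.7515]  P^+=[0.2132 0.0452; 0.0452 0.1238]

x_post = [0.8871, -1.7515]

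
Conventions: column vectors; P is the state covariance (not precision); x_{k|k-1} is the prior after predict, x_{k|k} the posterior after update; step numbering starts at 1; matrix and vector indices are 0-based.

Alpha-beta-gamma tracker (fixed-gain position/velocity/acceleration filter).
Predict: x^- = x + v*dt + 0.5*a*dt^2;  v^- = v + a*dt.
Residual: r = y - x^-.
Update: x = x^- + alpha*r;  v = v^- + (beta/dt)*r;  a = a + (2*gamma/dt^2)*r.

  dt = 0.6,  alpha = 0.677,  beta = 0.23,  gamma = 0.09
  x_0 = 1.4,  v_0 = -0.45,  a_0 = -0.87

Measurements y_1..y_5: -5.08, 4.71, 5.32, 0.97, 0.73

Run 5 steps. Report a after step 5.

step 1: x_pred=0.9734  r=-6.0534  x^+=-3.1248  v^+=-3.2925  a^+=-3.8967
step 2: x_pred=-5.8016  r=10.5116  x^+=1.3147  v^+=-1.6010  a^+=1.3591
step 3: x_pred=0.5988  r=4.7212  x^+=3.7950  v^+=1.0243  a^+=3.7197
step 4: x_pred=5.0791  r=-4.1091  x^+=2.2973  v^+=1.6809  a^+=1.6652
step 5: x_pred=3.6055  r=-2.8755  x^+=1.6588  v^+=1.5777  a^+=0.2274

a_post = 0.2274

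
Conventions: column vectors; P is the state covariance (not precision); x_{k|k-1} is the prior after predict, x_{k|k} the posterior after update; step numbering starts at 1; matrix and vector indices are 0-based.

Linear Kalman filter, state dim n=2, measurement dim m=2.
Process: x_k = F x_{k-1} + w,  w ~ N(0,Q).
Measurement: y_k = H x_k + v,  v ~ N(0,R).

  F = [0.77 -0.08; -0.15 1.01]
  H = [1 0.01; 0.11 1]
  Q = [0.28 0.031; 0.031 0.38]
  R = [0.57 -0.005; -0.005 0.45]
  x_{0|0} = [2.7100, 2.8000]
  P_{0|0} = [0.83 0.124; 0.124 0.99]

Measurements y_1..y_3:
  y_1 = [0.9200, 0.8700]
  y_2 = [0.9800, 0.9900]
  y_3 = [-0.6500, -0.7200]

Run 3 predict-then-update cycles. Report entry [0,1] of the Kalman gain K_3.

step 1: x^-=[1.8627, 2.4215]  P^-=[0.7632 -0.0469; -0.0469 1.3710]  S=[1.3324 0.0457; 0.0457 1.8199]  K=[0.5722 0.0060; -0.0507 0.7518]  nu=[-0.9669, -1.7564]  x^+=[1.2989, 1.1501]  P^+=[0.3265 -0.0361; -0.0361 0.3425]
step 2: x^-=[0.9081, 0.9668]  P^-=[0.4802 -0.0629; -0.0629 0.7477]  S=[1.0490 -0.0077; -0.0077 1.1897]  K=[0.4571 -0.0055; -0.0483 0.6224]  nu=[0.0622, -0.0767]  x^+=[0.9370, 0.9161]  P^+=[0.2609 -0.0335; -0.0335 0.2840]
step 3: x^-=[0.6482, 0.7847]  P^-=[0.4406 -0.0485; -0.0485 0.6857]  S=[1.0097 0.0018; 0.0018 1.1304]  K=[0.4359 -0.0007; -0.0423 0.6020]  nu=[-1.3060, -1.5760]  x^+=[0.0800, -0.1088]  P^+=[0.2488 -0.0299; -0.0299 0.2744]

K[0,1] = -0.0007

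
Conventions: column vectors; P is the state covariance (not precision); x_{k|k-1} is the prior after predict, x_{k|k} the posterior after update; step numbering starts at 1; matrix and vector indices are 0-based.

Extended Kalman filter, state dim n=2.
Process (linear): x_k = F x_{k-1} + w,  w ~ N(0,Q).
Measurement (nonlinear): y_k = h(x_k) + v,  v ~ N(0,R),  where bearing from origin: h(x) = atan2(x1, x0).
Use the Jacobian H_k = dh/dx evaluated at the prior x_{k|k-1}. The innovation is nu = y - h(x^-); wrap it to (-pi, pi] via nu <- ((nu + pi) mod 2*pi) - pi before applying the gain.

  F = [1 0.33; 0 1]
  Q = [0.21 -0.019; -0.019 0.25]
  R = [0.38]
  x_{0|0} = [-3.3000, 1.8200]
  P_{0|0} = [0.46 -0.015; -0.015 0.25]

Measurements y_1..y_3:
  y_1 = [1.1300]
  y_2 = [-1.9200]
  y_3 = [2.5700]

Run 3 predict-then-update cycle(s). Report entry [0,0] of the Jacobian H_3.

H_jac[0,0] = -0.1886

step 1: x^-=[-2.6994, 1.8200]  P^-=[0.6873 0.0485; 0.0485 0.5000]  H_jac=[-0.1717 -0.2547]  S=[0.4369]  K=[-0.2984; -0.3105]  nu=[-1.4184]  x^+=[-2.2762, 2.2604]  P^+=[0.6484 0.0080; 0.0080 0.4579]
step 2: x^-=[-1.5303, 2.2604]  P^-=[0.9136 0.1401; 0.1401 0.7079]  H_jac=[-0.3034 -0.2054]  S=[0.5114]  K=[-0.5982; -0.3674]  nu=[2.1973]  x^+=[-2.8447, 1.4531]  P^+=[0.7306 0.0277; 0.0277 0.6388]
step 3: x^-=[-2.3652, 1.4531]  P^-=[1.0284 0.2195; 0.2195 0.8888]  H_jac=[-0.1886 -0.3069]  S=[0.5257]  K=[-0.4971; -0.5977]  nu=[-0.0207]  x^+=[-2.3549, 1.4655]  P^+=[0.8985 0.0633; 0.0633 0.7010]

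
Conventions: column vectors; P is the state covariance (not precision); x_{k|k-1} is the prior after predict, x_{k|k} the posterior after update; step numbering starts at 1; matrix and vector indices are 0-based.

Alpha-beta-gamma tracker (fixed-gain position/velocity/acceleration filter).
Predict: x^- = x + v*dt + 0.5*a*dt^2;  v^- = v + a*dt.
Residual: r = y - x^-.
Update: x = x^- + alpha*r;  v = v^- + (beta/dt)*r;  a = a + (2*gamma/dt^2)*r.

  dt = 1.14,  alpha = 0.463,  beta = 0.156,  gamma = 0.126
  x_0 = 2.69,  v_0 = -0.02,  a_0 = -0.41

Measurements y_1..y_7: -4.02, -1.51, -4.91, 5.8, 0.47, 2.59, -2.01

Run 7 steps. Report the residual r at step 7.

step 1: x_pred=2.4008  r=-6.4208  x^+=-0.5720  v^+=-1.3660  a^+=-1.6550
step 2: x_pred=-3.2048  r=1.6948  x^+=-2.4201  v^+=-3.0209  a^+=-1.3264
step 3: x_pred=-6.7258  r=1.8158  x^+=-5.8851  v^+=-4.2845  a^+=-0.9743
step 4: x_pred=-11.4025  r=17.2025  x^+=-3.4377  v^+=-3.0412  a^+=2.3613
step 5: x_pred=-5.3703  r=5.8403  x^+=-2.6662  v^+=0.4499  a^+=3.4938
step 6: x_pred=0.1170  r=2.4730  x^+=1.2620  v^+=4.7713  a^+=3.9733
step 7: x_pred=9.2831  r=-11.2931  x^+=4.0544  v^+=7.7555  a^+=1.7835

resid = -11.2931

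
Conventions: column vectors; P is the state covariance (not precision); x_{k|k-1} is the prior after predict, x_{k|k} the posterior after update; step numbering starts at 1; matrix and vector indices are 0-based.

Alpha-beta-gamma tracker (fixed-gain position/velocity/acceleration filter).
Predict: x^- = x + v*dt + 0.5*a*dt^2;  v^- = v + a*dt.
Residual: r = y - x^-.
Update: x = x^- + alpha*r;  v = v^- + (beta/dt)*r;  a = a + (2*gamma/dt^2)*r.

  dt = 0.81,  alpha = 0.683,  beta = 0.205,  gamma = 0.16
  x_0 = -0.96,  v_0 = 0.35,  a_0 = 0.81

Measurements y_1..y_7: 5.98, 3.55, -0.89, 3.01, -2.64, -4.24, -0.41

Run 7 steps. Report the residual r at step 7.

resid = 12.9072

step 1: x_pred=-0.4108  r=6.3908  x^+=3.9541  v^+=2.6235  a^+=3.9270
step 2: x_pred=7.3674  r=-3.8174  x^+=4.7601  v^+=4.8382  a^+=2.0651
step 3: x_pred=9.3566  r=-10.2466  x^+=2.3582  v^+=3.9177  a^+=-2.9324
step 4: x_pred=4.5695  r=-1.5595  x^+=3.5044  v^+=1.1477  a^+=-3.6931
step 5: x_pred=3.2225  r=-5.8625  x^+=-0.7816  v^+=-3.3274  a^+=-6.5524
step 6: x_pred=-5.6263  r=1.3863  x^+=-4.6794  v^+=-8.2840  a^+=-5.8763
step 7: x_pred=-13.3172  r=12.9072  x^+=-4.5016  v^+=-9.7771  a^+=0.4190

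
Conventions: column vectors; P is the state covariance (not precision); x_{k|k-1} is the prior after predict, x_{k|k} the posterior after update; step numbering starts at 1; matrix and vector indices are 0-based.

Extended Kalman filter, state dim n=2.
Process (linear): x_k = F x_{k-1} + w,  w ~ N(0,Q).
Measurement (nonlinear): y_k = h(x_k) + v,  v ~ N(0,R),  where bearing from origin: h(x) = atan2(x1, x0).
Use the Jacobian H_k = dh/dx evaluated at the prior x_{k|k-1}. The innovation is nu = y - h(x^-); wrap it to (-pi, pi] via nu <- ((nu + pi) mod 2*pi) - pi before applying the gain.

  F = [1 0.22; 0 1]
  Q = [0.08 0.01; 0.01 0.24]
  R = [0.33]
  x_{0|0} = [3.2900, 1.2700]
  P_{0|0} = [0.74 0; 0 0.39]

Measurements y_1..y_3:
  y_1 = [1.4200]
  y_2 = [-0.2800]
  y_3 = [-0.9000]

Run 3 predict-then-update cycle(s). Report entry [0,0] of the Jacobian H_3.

H_jac[0,0] = -0.0722

step 1: x^-=[3.5694, 1.2700]  P^-=[0.8389 0.0958; 0.0958 0.6300]  H_jac=[-0.0885 0.2487]  S=[0.3713]  K=[-0.1357; 0.3991]  nu=[1.0782]  x^+=[3.4231, 1.7003]  P^+=[0.8320 0.1159; 0.1159 0.5709]
step 2: x^-=[3.7971, 1.7003]  P^-=[0.9907 0.2515; 0.2515 0.8109]  H_jac=[-0.0982 0.2194]  S=[0.3677]  K=[-0.1146; 0.4165]  nu=[-0.7010]  x^+=[3.8775, 1.4083]  P^+=[0.9858 0.2691; 0.2691 0.7471]
step 3: x^-=[4.1873, 1.4083]  P^-=[1.2204 0.4434; 0.4434 0.9871]  H_jac=[-0.0722 0.2145]  S=[0.3681]  K=[0.0192; 0.4884]  nu=[-1.2244]  x^+=[4.1638, 0.8102]  P^+=[1.2202 0.4400; 0.4400 0.8992]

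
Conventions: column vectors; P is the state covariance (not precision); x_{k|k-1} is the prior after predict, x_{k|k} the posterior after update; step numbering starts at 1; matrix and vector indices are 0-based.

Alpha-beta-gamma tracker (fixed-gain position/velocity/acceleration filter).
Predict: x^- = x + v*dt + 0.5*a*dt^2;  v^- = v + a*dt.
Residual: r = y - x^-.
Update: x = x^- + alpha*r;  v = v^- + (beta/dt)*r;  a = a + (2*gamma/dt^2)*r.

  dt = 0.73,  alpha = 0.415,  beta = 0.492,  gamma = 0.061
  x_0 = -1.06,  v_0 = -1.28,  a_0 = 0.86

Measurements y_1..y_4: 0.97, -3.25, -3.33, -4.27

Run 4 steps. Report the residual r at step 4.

resid = -1.2393

step 1: x_pred=-1.7653  r=2.7353  x^+=-0.6301  v^+=1.1913  a^+=1.4862
step 2: x_pred=0.6355  r=-3.8855  x^+=-0.9770  v^+=-0.3425  a^+=0.5967
step 3: x_pred=-1.0680  r=-2.2620  x^+=-2.0067  v^+=-1.4315  a^+=0.0788
step 4: x_pred=-3.0307  r=-1.2393  x^+=-3.5450  v^+=-2.2092  a^+=-0.2049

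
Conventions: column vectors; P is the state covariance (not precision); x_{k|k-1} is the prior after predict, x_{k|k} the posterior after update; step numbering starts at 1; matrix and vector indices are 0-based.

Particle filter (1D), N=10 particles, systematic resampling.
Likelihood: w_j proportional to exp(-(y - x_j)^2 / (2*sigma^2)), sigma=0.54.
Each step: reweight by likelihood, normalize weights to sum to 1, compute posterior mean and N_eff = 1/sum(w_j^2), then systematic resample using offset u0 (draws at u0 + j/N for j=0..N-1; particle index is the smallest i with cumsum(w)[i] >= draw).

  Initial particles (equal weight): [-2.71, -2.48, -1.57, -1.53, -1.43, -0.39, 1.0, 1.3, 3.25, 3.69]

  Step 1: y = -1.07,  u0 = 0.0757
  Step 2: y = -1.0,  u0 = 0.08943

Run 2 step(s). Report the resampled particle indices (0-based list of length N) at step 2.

resampled_idx = [0, 2, 3, 4, 5, 5, 6, 7, 8, 9]

step 1: w=[0.0038, 0.0125, 0.2464, 0.2631, 0.3028, 0.1712, 0.0002, 0.0000, 0.0000, 0.0000]  mean=-1.3301  Neff=3.9825  idx=[2, 2, 3, 3, 3, 4, 4, 4, 5, 5]
step 2: w=[0.0918, 0.0918, 0.0990, 0.0990, 0.0990, 0.1167, 0.1167, 0.1167, 0.0847, 0.0847]  mean=-1.3093  Neff=9.8575  idx=[0, 2, 3, 4, 5, 5, 6, 7, 8, 9]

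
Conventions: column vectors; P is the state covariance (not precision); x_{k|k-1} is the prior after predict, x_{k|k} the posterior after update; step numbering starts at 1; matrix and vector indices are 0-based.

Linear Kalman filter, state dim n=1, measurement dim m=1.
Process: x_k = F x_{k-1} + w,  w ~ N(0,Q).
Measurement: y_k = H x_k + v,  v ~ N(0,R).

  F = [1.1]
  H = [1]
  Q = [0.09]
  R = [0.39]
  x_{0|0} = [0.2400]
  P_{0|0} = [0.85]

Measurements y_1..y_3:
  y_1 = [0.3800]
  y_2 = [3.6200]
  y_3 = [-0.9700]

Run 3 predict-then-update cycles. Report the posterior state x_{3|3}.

x_post = [0.7819]

step 1: x^-=[0.2640]  P^-=[1.1185]  S=[1.5085]  K=[0.7415]  nu=[0.1160]  x^+=[0.3500]  P^+=[0.2892]
step 2: x^-=[0.3850]  P^-=[0.4399]  S=[0.8299]  K=[0.5301]  nu=[3.2350]  x^+=[2.0998]  P^+=[0.2067]
step 3: x^-=[2.3097]  P^-=[0.3401]  S=[0.7301]  K=[0.4659]  nu=[-3.2797]  x^+=[0.7819]  P^+=[0.1817]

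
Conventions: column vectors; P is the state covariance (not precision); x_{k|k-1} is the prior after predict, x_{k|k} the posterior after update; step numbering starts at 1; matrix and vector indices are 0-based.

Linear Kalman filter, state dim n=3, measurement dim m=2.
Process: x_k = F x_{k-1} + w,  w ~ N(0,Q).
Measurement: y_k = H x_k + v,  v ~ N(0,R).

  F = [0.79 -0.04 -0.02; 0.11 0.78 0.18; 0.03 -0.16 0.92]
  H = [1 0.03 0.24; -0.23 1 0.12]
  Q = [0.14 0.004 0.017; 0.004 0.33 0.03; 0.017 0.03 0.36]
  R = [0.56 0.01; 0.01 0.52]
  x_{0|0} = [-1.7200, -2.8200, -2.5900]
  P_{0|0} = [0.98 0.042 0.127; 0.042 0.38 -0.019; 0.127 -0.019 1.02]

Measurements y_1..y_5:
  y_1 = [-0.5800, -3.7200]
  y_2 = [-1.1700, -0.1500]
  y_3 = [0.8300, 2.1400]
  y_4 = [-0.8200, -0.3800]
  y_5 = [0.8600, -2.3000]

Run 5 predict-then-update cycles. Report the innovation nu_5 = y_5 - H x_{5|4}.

step 1: x^-=[-1.1942, -2.8550, -1.9832]  P^-=[0.7459 0.1175 0.1114; 0.1175 0.6130 0.1554; 0.1114 0.1554 1.2461]  S=[1.4410 0.0545; 0.0545 1.1675]  K=[0.5409 -0.0601; 0.1008 0.5132; 0.2795 0.2262]  nu=[1.1758, -0.9017]  x^+=[-0.5040, -3.1992, -1.8585]  P^+=[0.3236 0.0602 -0.0964; 0.0602 0.2853 -0.0298; -0.0964 -0.0298 1.0669]
step 2: x^-=[-0.2330, -2.8853, -1.2131]  P^-=[0.3421 0.0434 -0.0698; 0.0434 0.5402 0.1417; -0.0698 0.1417 1.2735]  S=[0.9470 0.0573; 0.0573 1.1145]  K=[0.3483 -0.0571; 0.0693 0.4874; 0.2374 0.2665]  nu=[-0.5593, 2.8273]  x^+=[-0.5892, -1.5460, -0.5924]  P^+=[0.2258 0.0420 -0.1357; 0.0420 0.2670 -0.0263; -0.1357 -0.0263 1.1337]
step 3: x^-=[-0.3918, -1.3774, -0.3154]  P^-=[0.2834 0.0185 -0.0998; 0.0185 0.5263 0.1528; -0.0998 0.1528 1.3265]  S=[0.8757 0.0480; 0.0480 1.1141]  K=[0.3005 -0.0656; 0.0546 0.4827; 0.2389 0.2904]  nu=[1.3388, 3.4651]  x^+=[-0.2167, 0.3684, 1.0106]  P^+=[0.2014 0.0326 -0.1449; 0.0326 0.2616 -0.0211; -0.1449 -0.0211 1.1759]
step 4: x^-=[-0.2062, 0.4455, 0.8643]  P^-=[0.2691 0.0093 -0.1069; 0.0093 0.5236 0.1630; -0.1069 0.1630 1.3601]  S=[0.8595 0.0450; 0.0450 1.1182]  K=[0.2872 -0.0701; 0.0494 0.4819; 0.2452 0.3038]  nu=[-0.8347, -0.9766]  x^+=[-0.3774, -0.0663, 0.3629]  P^+=[0.1945 0.0288 -0.1468; 0.0288 0.2597 -0.0171; -0.1468 -0.0171 1.1985]
step 5: x^-=[-0.3028, -0.0279, 0.3332]  P^-=[0.2651 0.0059 -0.1084; 0.0059 0.5235 0.1694; -0.1084 0.1694 1.3779]  S=[0.8556 0.0446; 0.0446 1.1213]  K=[0.2833 -0.0719; 0.0477 0.4819; 0.2495 0.3109]  nu=[1.0836, -2.3817]  x^+=[0.1756, -1.1240, -0.1369]  P^+=[0.1924 0.0273 -0.1470; 0.0273 0.2591 -0.0148; -0.1470 -0.0148 1.2093]

innov = [1.0836, -2.3817]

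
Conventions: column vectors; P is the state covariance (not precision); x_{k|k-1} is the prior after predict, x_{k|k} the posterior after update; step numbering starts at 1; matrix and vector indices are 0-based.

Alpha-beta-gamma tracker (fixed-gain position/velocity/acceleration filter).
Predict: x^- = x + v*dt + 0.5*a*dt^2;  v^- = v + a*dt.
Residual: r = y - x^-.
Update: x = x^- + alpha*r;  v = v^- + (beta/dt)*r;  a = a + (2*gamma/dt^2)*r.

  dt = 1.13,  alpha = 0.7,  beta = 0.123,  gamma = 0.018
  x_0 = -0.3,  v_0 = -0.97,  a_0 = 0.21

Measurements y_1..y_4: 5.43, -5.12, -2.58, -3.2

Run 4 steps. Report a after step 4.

step 1: x_pred=-1.2620  r=6.6920  x^+=3.4224  v^+=-0.0043  a^+=0.3987
step 2: x_pred=3.6721  r=-8.7921  x^+=-2.4824  v^+=-0.5108  a^+=0.1508
step 3: x_pred=-2.9633  r=0.3833  x^+=-2.6950  v^+=-0.2987  a^+=0.1616
step 4: x_pred=-2.9293  r=-0.2707  x^+=-3.1188  v^+=-0.1455  a^+=0.1540

a_post = 0.1540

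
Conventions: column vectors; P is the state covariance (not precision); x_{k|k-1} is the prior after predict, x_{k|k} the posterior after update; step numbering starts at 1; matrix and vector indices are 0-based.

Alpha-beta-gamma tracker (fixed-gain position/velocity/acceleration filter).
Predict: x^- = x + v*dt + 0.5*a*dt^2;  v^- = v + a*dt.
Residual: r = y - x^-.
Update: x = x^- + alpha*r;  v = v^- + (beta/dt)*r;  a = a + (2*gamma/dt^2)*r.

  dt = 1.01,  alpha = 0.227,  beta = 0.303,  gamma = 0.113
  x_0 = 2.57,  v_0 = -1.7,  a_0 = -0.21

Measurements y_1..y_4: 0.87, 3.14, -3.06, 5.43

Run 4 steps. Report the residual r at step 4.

resid = 7.1717

step 1: x_pred=0.7459  r=0.1241  x^+=0.7741  v^+=-1.8749  a^+=-0.1825
step 2: x_pred=-1.2126  r=4.3526  x^+=-0.2246  v^+=-0.7534  a^+=0.7818
step 3: x_pred=-0.5868  r=-2.4732  x^+=-1.1482  v^+=-0.7057  a^+=0.2339
step 4: x_pred=-1.7417  r=7.1717  x^+=-0.1137  v^+=1.6820  a^+=1.8227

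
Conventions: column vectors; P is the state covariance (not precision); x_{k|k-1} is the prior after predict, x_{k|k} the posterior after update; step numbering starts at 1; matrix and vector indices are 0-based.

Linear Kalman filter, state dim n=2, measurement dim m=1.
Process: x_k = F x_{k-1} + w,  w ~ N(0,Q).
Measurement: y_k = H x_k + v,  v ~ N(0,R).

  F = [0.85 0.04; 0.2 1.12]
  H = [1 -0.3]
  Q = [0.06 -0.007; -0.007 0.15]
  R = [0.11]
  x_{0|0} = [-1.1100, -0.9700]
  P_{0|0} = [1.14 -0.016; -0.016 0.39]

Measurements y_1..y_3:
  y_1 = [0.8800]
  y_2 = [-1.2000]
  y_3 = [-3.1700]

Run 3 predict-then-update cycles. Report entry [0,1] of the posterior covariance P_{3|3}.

P_post[0,1] = 0.3858

step 1: x^-=[-0.9823, -1.3084]  P^-=[0.8832 0.1889; 0.1889 0.6776]  S=[0.9408]  K=[0.8785; -0.0153]  nu=[1.4698]  x^+=[0.3089, -1.3309]  P^+=[0.1571 0.2015; 0.2015 0.6774]
step 2: x^-=[0.2093, -1.4288]  P^-=[0.1883 0.2435; 0.2435 1.0963]  S=[0.2508]  K=[0.4594; -0.3403]  nu=[-1.8380]  x^+=[-0.6350, -0.8033]  P^+=[0.1354 0.2828; 0.2828 1.0673]
step 3: x^-=[-0.5719, -1.0267]  P^-=[0.1787 0.3353; 0.3353 1.6209]  S=[0.2335]  K=[0.3348; -0.6468]  nu=[-2.9061]  x^+=[-1.5447, 0.8530]  P^+=[0.1526 0.3858; 0.3858 1.5232]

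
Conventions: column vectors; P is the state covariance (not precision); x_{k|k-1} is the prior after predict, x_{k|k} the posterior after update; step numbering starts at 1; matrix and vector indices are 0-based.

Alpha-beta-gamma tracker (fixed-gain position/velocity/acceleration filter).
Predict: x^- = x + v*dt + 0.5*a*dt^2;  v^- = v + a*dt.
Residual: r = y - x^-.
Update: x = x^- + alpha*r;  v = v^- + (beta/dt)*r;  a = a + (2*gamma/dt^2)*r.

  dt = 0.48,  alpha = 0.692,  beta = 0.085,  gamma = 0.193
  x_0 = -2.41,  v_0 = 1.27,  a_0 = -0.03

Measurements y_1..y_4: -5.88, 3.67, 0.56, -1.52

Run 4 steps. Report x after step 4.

step 1: x_pred=-1.8039  r=-4.0761  x^+=-4.6245  v^+=0.5338  a^+=-6.8590
step 2: x_pred=-5.1585  r=8.8285  x^+=0.9508  v^+=-1.1951  a^+=7.9318
step 3: x_pred=1.2909  r=-0.7309  x^+=0.7851  v^+=2.4827  a^+=6.7073
step 4: x_pred=2.7495  r=-4.2695  x^+=-0.2050  v^+=4.9461  a^+=-0.4456

x_post = -0.2050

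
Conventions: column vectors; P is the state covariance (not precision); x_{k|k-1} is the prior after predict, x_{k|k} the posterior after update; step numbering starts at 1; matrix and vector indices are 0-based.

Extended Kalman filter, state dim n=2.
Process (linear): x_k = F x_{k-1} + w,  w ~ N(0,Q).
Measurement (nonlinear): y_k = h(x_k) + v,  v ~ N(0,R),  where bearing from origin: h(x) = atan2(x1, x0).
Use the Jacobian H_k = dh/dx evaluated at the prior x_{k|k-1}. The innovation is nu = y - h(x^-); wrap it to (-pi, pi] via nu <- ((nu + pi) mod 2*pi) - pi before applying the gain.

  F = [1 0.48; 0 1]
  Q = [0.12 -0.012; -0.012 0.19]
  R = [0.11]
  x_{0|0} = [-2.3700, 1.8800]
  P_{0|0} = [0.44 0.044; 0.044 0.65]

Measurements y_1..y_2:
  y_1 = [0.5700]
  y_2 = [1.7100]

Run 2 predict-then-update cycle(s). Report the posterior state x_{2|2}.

step 1: x^-=[-1.4676, 1.8800]  P^-=[0.7520 0.3440; 0.3440 0.8400]  H_jac=[-0.3305 -0.2580]  S=[0.3067]  K=[-1.0997; -1.0772]  nu=[-1.6636]  x^+=[0.3618, 3.6721]  P^+=[0.3811 -0.0193; -0.0193 0.4841]
step 2: x^-=[2.1244, 3.6721]  P^-=[0.5940 0.2010; 0.2010 0.6741]  H_jac=[-0.2040 0.1180]  S=[0.1344]  K=[-0.7251; 0.2868]  nu=[0.6637]  x^+=[1.6432, 3.8624]  P^+=[0.5234 0.2290; 0.2290 0.6630]

x_post = [1.6432, 3.8624]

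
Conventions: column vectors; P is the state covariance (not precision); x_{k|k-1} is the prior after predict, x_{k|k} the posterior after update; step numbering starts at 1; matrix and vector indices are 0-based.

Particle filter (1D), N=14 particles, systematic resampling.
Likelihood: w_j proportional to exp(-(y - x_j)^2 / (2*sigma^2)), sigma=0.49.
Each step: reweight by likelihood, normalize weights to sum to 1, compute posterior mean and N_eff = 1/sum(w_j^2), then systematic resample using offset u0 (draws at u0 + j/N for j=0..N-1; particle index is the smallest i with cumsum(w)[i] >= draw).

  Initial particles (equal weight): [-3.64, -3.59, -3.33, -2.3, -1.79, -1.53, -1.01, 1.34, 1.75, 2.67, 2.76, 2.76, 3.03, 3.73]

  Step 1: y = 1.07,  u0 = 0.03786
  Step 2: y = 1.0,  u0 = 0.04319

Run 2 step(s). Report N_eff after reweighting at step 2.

step 1: w=[0.0000, 0.0000, 0.0000, 0.0000, 0.0000, 0.0000, 0.0001, 0.6865, 0.3051, 0.0039, 0.0021, 0.0021, 0.0003, 0.0000]  mean=1.4764  Neff=1.7718  idx=[7, 7, 7, 7, 7, 7, 7, 7, 7, 7, 8, 8, 8, 8]
step 2: w=[0.0864, 0.0864, 0.0864, 0.0864, 0.0864, 0.0864, 0.0864, 0.0864, 0.0864, 0.0864, 0.0341, 0.0341, 0.0341, 0.0341]  mean=1.3959  Neff=12.6184  idx=[0, 1, 2, 2, 3, 4, 5, 6, 7, 7, 8, 9, 11, 13]

N_eff = 12.6184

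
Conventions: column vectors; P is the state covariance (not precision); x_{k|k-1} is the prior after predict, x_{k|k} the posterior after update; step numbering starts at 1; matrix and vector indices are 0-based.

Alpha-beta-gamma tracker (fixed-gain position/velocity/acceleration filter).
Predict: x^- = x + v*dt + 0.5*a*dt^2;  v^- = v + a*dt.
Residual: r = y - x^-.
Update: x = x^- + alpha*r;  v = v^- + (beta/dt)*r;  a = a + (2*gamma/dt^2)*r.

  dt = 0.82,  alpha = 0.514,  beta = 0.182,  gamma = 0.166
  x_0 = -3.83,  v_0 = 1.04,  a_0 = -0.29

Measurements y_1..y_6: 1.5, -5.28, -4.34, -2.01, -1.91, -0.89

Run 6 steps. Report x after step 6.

x_post = -3.5418

step 1: x_pred=-3.0747  r=4.5747  x^+=-0.7233  v^+=1.8176  a^+=1.9688
step 2: x_pred=1.4290  r=-6.7090  x^+=-2.0194  v^+=1.9429  a^+=-1.3438
step 3: x_pred=-0.8781  r=-3.4619  x^+=-2.6575  v^+=0.0726  a^+=-3.0532
step 4: x_pred=-3.6245  r=1.6145  x^+=-2.7946  v^+=-2.0727  a^+=-2.2560
step 5: x_pred=-5.2527  r=3.3427  x^+=-3.5346  v^+=-3.1807  a^+=-0.6055
step 6: x_pred=-6.3463  r=5.4563  x^+=-3.5418  v^+=-2.4662  a^+=2.0885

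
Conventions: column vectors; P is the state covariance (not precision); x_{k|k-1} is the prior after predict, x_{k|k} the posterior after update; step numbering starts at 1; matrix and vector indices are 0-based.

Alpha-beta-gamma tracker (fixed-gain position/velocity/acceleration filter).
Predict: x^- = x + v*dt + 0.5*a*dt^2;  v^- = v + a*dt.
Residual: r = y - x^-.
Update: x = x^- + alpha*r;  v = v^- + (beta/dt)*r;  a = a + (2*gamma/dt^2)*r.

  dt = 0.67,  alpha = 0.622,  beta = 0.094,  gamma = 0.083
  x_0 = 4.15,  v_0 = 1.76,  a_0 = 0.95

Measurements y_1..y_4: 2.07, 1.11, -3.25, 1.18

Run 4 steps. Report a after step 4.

step 1: x_pred=5.5424  r=-3.4724  x^+=3.3826  v^+=1.9093  a^+=-0.3341
step 2: x_pred=4.5868  r=-3.4768  x^+=2.4242  v^+=1.1977  a^+=-1.6198
step 3: x_pred=2.8631  r=-6.1131  x^+=-0.9392  v^+=-0.7452  a^+=-3.8804
step 4: x_pred=-2.3095  r=3.4895  x^+=-0.1390  v^+=-2.8555  a^+=-2.5900

a_post = -2.5900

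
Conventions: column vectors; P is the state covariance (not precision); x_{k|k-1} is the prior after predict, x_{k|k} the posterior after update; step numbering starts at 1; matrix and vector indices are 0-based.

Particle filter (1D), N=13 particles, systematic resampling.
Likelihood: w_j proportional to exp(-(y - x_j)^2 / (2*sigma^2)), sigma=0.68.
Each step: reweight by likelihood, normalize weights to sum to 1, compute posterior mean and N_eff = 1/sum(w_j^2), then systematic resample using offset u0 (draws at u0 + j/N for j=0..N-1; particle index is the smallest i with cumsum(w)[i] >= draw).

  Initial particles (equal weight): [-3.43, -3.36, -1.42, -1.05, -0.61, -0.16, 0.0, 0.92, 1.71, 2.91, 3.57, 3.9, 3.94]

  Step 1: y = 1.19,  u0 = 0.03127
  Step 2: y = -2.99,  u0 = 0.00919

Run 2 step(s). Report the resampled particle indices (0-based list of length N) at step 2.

step 1: w=[0.0000, 0.0000, 0.0003, 0.0021, 0.0143, 0.0662, 0.1027, 0.4390, 0.3546, 0.0194, 0.0010, 0.0002, 0.0001]  mean=1.0497  Neff=2.9938  idx=[5, 6, 6, 7, 7, 7, 7, 7, 8, 8, 8, 8, 8]
step 2: w=[0.5772, 0.2109, 0.2109, 0.0002, 0.0002, 0.0002, 0.0002, 0.0002, 0.0000, 0.0000, 0.0000, 0.0000, 0.0000]  mean=-0.0913  Neff=2.3694  idx=[0, 0, 0, 0, 0, 0, 0, 0, 1, 1, 1, 2, 2]

resampled_idx = [0, 0, 0, 0, 0, 0, 0, 0, 1, 1, 1, 2, 2]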